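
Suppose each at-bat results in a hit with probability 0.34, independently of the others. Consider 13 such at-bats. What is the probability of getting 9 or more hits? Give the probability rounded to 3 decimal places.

0.010

X ~ Binomial(13, 0.34); P(X ≥ 9) = Σ C(13,k) p^k (1−p)^(13−k) over k:
  k=9: C(13,9)·0.34^9·0.66^4 = 0.00824
  k=10: C(13,10)·0.34^10·0.66^3 = 0.00170
  k=11: C(13,11)·0.34^11·0.66^2 = 0.00024
  k=12: C(13,12)·0.34^12·0.66^1 = 0.00002
  k=13: C(13,13)·0.34^13·0.66^0 = 0.00000
Total = 0.01019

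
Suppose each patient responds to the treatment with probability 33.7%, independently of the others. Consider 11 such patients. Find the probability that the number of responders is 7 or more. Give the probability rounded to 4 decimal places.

0.0410

X ~ Binomial(11, 0.337); P(X ≥ 7) = Σ C(11,k) p^k (1−p)^(11−k) over k:
  k=7: C(11,7)·0.337^7·0.663^4 = 0.031476
  k=8: C(11,8)·0.337^8·0.663^3 = 0.008000
  k=9: C(11,9)·0.337^9·0.663^2 = 0.001355
  k=10: C(11,10)·0.337^10·0.663^1 = 0.000138
  k=11: C(11,11)·0.337^11·0.663^0 = 0.000006
Total = 0.040975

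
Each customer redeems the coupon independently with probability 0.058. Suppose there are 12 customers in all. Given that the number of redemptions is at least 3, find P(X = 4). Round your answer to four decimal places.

X ~ Binomial(12, 0.058). Want P(X=4 | X≥3) = P(X=4) / P(X≥3).
P(X=4) = C(12,4)·0.058^4·0.942^8 = 0.003473
P(X≥3) = 1 − 0.488215 − 0.360719 − 0.122154 = 0.028912
Ratio = 0.003473 / 0.028912 = 0.120129

0.1201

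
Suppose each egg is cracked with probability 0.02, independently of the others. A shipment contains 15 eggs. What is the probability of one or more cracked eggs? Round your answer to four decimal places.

0.2614

P(at least one) = 1 − P(none) = 1 − (1 − 0.02)^15
= 1 − 0.738569 = 0.261431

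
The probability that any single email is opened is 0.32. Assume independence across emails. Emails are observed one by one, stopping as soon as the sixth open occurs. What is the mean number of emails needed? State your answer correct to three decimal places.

18.750

Y = total emails until the sixth success; negative binomial with r=6, p=0.32.
E[Y] = r / p = 6 / 0.32 = 18.75000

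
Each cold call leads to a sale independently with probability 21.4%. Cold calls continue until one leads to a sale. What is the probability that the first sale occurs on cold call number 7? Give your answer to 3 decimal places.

0.050

Geometric (trials to first success), p = 0.214.
P(Y = 7) = (1−p)^6 · p = 0.2358 · 0.214 = 0.05046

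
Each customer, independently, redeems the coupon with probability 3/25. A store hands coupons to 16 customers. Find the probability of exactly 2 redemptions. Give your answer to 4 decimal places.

X ~ Binomial(n=16, p=0.12).
P(X=2) = C(16,2) · p^2 · (1−p)^14
= 120 · 0.0144 · 0.16702 = 0.288603

0.2886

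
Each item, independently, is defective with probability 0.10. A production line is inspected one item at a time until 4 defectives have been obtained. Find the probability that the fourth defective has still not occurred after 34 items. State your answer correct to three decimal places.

0.554

Needing more than 34 items ⇔ fewer than 4 successes in the first 34. With X ~ Binomial(34, 0.10), P(Y > 34) = P(X ≤ 3).
  k=0: C(34,0)·0.10^0·0.90^34 = 0.02781
  k=1: C(34,1)·0.10^1·0.90^33 = 0.10507
  k=2: C(34,2)·0.10^2·0.90^32 = 0.19263
  k=3: C(34,3)·0.10^3·0.90^31 = 0.22830
P(X ≤ 3) = 0.55382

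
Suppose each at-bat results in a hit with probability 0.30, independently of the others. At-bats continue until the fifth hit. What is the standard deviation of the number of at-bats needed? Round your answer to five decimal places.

Y = total at-bats until the fifth success; negative binomial with r=5, p=0.30.
SD(Y) = √[r(1−p)/p²] = √(38.8888889) = 6.2360956

6.23610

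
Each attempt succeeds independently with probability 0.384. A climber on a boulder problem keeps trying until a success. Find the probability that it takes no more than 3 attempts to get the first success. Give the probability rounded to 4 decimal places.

0.7663

Y = number of attempts to the first success; geometric, p = 0.384.
P(Y ≤ 3) = 1 − (1−p)^3 = 1 − 0.233745 = 0.766255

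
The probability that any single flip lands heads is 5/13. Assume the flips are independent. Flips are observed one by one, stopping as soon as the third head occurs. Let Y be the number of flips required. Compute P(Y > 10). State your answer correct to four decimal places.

Needing more than 10 flips ⇔ fewer than 3 successes in the first 10. With X ~ Binomial(10, 0.384615), P(Y > 10) = P(X ≤ 2).
  k=0: C(10,0)·0.384615^0·0.615385^10 = 0.007789
  k=1: C(10,1)·0.384615^1·0.615385^9 = 0.048680
  k=2: C(10,2)·0.384615^2·0.615385^8 = 0.136911
P(X ≤ 2) = 0.193379

0.1934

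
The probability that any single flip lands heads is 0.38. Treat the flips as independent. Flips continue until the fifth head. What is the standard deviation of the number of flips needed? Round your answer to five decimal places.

4.63337

Y = total flips until the fifth success; negative binomial with r=5, p=0.38.
SD(Y) = √[r(1−p)/p²] = √(21.4681440) = 4.6333729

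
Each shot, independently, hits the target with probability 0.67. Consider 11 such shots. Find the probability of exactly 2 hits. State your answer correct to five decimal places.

X ~ Binomial(n=11, p=0.67).
P(X=2) = C(11,2) · p^2 · (1−p)^9
= 55 · 0.4489 · 4.6411e-05 = 0.0011459

0.00115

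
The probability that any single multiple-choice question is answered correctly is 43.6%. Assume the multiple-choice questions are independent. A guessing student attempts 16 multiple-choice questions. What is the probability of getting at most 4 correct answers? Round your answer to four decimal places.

0.1042

X ~ Binomial(16, 0.436); P(X ≤ 4) = Σ C(16,k) p^k (1−p)^(16−k) over k:
  k=0: C(16,0)·0.436^0·0.564^16 = 0.000105
  k=1: C(16,1)·0.436^1·0.564^15 = 0.001297
  k=2: C(16,2)·0.436^2·0.564^14 = 0.007517
  k=3: C(16,3)·0.436^3·0.564^13 = 0.027119
  k=4: C(16,4)·0.436^4·0.564^12 = 0.068134
Total = 0.104172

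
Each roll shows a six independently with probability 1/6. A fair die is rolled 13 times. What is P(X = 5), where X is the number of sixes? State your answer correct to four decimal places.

0.0385

X ~ Binomial(n=13, p=0.166667).
P(X=5) = C(13,5) · p^5 · (1−p)^8
= 1287 · 0.0001286 · 0.23257 = 0.038492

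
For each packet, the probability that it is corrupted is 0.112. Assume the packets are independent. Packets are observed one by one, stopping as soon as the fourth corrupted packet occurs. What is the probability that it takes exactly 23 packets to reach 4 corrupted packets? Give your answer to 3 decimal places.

0.025

Y = trial on which the fourth success occurs; negative binomial, r=4, p=0.112.
P(Y=23) = C(22,3) · p^4 · (1−p)^19
= 1540 · 0.00015735 · 0.10468 = 0.02537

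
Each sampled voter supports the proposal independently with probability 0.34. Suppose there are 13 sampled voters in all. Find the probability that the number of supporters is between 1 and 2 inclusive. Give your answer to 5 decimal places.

0.12353

X ~ Binomial(13, 0.34); P(1 ≤ X ≤ 2) = Σ C(13,k) p^k (1−p)^(13−k) over k:
  k=1: C(13,1)·0.34^1·0.66^12 = 0.0301960
  k=2: C(13,2)·0.34^2·0.66^11 = 0.0933331
Total = 0.1235291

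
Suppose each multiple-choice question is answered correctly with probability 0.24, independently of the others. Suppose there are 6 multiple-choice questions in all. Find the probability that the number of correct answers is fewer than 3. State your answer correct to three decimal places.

0.846

X ~ Binomial(6, 0.24); P(X ≤ 2) = Σ C(6,k) p^k (1−p)^(6−k) over k:
  k=0: C(6,0)·0.24^0·0.76^6 = 0.19270
  k=1: C(6,1)·0.24^1·0.76^5 = 0.36512
  k=2: C(6,2)·0.24^2·0.76^4 = 0.28825
Total = 0.84606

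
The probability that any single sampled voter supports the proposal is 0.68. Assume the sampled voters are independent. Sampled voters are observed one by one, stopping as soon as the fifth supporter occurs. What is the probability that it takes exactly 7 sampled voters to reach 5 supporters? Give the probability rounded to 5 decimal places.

Y = trial on which the fifth success occurs; negative binomial, r=5, p=0.68.
P(Y=7) = C(6,4) · p^5 · (1−p)^2
= 15 · 0.14539 · 0.1024 = 0.2233242

0.22332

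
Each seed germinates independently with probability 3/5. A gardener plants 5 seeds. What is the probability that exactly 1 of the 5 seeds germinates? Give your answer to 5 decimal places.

0.07680

X ~ Binomial(n=5, p=0.60).
P(X=1) = C(5,1) · p^1 · (1−p)^4
= 5 · 0.6 · 0.0256 = 0.0768000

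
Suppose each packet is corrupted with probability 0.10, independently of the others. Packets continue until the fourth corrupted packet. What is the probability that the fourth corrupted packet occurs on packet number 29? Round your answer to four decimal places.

0.0235

Y = trial on which the fourth success occurs; negative binomial, r=4, p=0.10.
P(Y=29) = C(28,3) · p^4 · (1−p)^25
= 3276 · 0.0001 · 0.07179 = 0.023518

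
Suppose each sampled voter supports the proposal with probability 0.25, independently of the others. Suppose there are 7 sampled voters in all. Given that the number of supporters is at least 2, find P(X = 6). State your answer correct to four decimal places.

X ~ Binomial(7, 0.25). Want P(X=6 | X≥2) = P(X=6) / P(X≥2).
P(X=6) = C(7,6)·0.25^6·0.75^1 = 0.001282
P(X≥2) = 1 − 0.133484 − 0.311462 = 0.555054
Ratio = 0.001282 / 0.555054 = 0.002309

0.0023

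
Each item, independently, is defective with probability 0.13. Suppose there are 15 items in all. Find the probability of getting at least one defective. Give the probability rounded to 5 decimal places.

0.87618

P(at least one) = 1 − P(none) = 1 − (1 − 0.13)^15
= 1 − 0.1238194 = 0.8761806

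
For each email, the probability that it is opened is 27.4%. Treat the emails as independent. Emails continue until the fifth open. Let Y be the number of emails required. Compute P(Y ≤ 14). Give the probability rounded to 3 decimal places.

0.332

Finishing within 14 emails ⇔ at least 5 successes in the first 14. With X ~ Binomial(14, 0.274), P(Y ≤ 14) = 1 − P(X ≤ 4).
  k=0: C(14,0)·0.274^0·0.726^14 = 0.01130
  k=1: C(14,1)·0.274^1·0.726^13 = 0.05971
  k=2: C(14,2)·0.274^2·0.726^12 = 0.14648
  k=3: C(14,3)·0.274^3·0.726^11 = 0.22113
  k=4: C(14,4)·0.274^4·0.726^10 = 0.22951
1 − 0.66814 = 0.33186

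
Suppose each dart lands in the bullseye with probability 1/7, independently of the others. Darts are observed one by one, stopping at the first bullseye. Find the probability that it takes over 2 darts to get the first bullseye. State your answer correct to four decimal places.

0.7347

Y = number of darts to the first success; geometric, p = 0.142857.
P(Y > 2) = P(first 2 all fail) = (1−p)^2 = 0.734694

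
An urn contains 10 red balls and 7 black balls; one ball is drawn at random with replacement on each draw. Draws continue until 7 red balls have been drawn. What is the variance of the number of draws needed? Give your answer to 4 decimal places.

8.3300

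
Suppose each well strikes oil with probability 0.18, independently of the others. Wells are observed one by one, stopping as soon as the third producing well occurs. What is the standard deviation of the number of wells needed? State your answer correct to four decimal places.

8.7135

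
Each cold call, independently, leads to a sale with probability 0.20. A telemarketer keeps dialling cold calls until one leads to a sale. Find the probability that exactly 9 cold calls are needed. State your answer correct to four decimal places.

Geometric (trials to first success), p = 0.20.
P(Y = 9) = (1−p)^8 · p = 0.16777 · 0.20 = 0.033554

0.0336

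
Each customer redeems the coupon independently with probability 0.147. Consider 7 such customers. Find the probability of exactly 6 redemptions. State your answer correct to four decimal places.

0.0001

X ~ Binomial(n=7, p=0.147).
P(X=6) = C(7,6) · p^6 · (1−p)^1
= 7 · 1.009e-05 · 0.853 = 0.000060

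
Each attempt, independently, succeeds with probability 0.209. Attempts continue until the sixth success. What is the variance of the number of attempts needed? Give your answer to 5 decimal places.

108.65136

Y = total attempts until the sixth success; negative binomial with r=6, p=0.209.
Var(Y) = r(1−p)/p² = 6·0.791 / 0.209² = 108.6513587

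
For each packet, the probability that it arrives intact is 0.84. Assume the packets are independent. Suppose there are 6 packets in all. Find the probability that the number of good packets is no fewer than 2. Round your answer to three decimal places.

X ~ Binomial(6, 0.84); P(X ≥ 2) = Σ C(6,k) p^k (1−p)^(6−k) over k:
  k=2: C(6,2)·0.84^2·0.16^4 = 0.00694
  k=3: C(6,3)·0.84^3·0.16^3 = 0.04855
  k=4: C(6,4)·0.84^4·0.16^2 = 0.19118
  k=5: C(6,5)·0.84^5·0.16^1 = 0.40148
  k=6: C(6,6)·0.84^6·0.16^0 = 0.35130
Total = 0.99945

0.999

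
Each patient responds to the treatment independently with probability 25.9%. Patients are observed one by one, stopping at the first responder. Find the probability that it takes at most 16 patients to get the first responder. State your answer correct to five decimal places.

0.99174

Y = number of patients to the first success; geometric, p = 0.259.
P(Y ≤ 16) = 1 − (1−p)^16 = 1 − 0.0082621 = 0.9917379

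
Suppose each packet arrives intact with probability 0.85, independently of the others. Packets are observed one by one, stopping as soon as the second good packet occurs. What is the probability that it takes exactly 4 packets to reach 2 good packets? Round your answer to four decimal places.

Y = trial on which the second success occurs; negative binomial, r=2, p=0.85.
P(Y=4) = C(3,1) · p^2 · (1−p)^2
= 3 · 0.7225 · 0.0225 = 0.048769

0.0488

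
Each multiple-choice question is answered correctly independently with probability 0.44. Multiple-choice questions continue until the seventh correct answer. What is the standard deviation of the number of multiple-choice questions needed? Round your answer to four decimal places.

Y = total multiple-choice questions until the seventh success; negative binomial with r=7, p=0.44.
SD(Y) = √[r(1−p)/p²] = √(20.247934) = 4.499770

4.4998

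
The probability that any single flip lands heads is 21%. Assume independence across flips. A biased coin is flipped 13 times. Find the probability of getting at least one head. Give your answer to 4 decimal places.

P(at least one) = 1 − P(none) = 1 − (1 − 0.21)^13
= 1 − 0.046682 = 0.953318

0.9533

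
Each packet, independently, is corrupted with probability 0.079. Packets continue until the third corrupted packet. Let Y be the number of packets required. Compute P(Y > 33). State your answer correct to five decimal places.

0.51042

Needing more than 33 packets ⇔ fewer than 3 successes in the first 33. With X ~ Binomial(33, 0.079), P(Y > 33) = P(X ≤ 2).
  k=0: C(33,0)·0.079^0·0.921^33 = 0.0661558
  k=1: C(33,1)·0.079^1·0.921^32 = 0.1872618
  k=2: C(33,2)·0.079^2·0.921^31 = 0.2570021
P(X ≤ 2) = 0.5104197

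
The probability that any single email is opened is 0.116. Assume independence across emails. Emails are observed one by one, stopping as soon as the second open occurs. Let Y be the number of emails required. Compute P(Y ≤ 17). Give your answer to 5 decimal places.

0.60281

Finishing within 17 emails ⇔ at least 2 successes in the first 17. With X ~ Binomial(17, 0.116), P(Y ≤ 17) = 1 − P(X ≤ 1).
  k=0: C(17,0)·0.116^0·0.884^17 = 0.1229387
  k=1: C(17,1)·0.116^1·0.884^16 = 0.2742478
1 − 0.3971865 = 0.6028135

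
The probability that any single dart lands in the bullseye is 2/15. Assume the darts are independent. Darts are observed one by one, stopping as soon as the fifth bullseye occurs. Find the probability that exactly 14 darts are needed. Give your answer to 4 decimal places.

0.0083

Y = trial on which the fifth success occurs; negative binomial, r=5, p=0.133333.
P(Y=14) = C(13,4) · p^5 · (1−p)^9
= 715 · 4.214e-05 · 0.27585 = 0.008311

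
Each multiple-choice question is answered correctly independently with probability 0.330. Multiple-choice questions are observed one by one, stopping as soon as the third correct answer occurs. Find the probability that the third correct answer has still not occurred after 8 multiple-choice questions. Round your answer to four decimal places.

0.4764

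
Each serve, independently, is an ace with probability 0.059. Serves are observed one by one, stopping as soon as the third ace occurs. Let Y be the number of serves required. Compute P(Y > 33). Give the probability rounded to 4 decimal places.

Needing more than 33 serves ⇔ fewer than 3 successes in the first 33. With X ~ Binomial(33, 0.059), P(Y > 33) = P(X ≤ 2).
  k=0: C(33,0)·0.059^0·0.941^33 = 0.134418
  k=1: C(33,1)·0.059^1·0.941^32 = 0.278121
  k=2: C(33,2)·0.059^2·0.941^31 = 0.279008
P(X ≤ 2) = 0.691547

0.6915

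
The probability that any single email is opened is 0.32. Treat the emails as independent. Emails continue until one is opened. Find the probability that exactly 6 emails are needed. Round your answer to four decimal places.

0.0465

Geometric (trials to first success), p = 0.32.
P(Y = 6) = (1−p)^5 · p = 0.14539 · 0.32 = 0.046526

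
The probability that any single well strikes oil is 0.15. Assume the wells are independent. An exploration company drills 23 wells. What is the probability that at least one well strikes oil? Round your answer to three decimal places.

0.976

P(at least one) = 1 − P(none) = 1 − (1 − 0.15)^23
= 1 − 0.02380 = 0.97620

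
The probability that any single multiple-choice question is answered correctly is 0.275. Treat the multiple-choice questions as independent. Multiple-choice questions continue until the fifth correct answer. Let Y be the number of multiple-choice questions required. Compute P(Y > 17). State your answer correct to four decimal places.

0.4790

Needing more than 17 multiple-choice questions ⇔ fewer than 5 successes in the first 17. With X ~ Binomial(17, 0.275), P(Y > 17) = P(X ≤ 4).
  k=0: C(17,0)·0.275^0·0.725^17 = 0.004224
  k=1: C(17,1)·0.275^1·0.725^16 = 0.027239
  k=2: C(17,2)·0.275^2·0.725^15 = 0.082656
  k=3: C(17,3)·0.275^3·0.725^14 = 0.156761
  k=4: C(17,4)·0.275^4·0.725^13 = 0.208114
P(X ≤ 4) = 0.478995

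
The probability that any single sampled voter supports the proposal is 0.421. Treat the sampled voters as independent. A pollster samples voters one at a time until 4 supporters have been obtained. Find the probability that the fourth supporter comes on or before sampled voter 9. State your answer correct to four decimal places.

Finishing within 9 sampled voters ⇔ at least 4 successes in the first 9. With X ~ Binomial(9, 0.421), P(Y ≤ 9) = 1 − P(X ≤ 3).
  k=0: C(9,0)·0.421^0·0.579^9 = 0.007313
  k=1: C(9,1)·0.421^1·0.579^8 = 0.047858
  k=2: C(9,2)·0.421^2·0.579^7 = 0.139193
  k=3: C(9,3)·0.421^3·0.579^6 = 0.236155
1 − 0.430519 = 0.569481

0.5695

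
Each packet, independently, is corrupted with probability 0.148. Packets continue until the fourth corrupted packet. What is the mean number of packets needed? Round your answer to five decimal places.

27.02703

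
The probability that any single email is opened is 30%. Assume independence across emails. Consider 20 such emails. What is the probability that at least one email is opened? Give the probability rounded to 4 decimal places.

P(at least one) = 1 − P(none) = 1 − (1 − 0.30)^20
= 1 − 0.000798 = 0.999202

0.9992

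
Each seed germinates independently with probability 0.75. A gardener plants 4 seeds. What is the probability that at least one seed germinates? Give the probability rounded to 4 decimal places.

P(at least one) = 1 − P(none) = 1 − (1 − 0.75)^4
= 1 − 0.003906 = 0.996094

0.9961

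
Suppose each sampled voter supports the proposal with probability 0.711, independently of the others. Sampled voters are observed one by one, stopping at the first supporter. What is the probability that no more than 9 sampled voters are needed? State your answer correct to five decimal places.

0.99999

Y = number of sampled voters to the first success; geometric, p = 0.711.
P(Y ≤ 9) = 1 − (1−p)^9 = 1 − 0.0000141 = 0.9999859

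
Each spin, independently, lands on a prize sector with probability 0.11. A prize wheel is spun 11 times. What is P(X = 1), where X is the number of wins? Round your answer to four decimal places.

X ~ Binomial(n=11, p=0.11).
P(X=1) = C(11,1) · p^1 · (1−p)^10
= 11 · 0.11 · 0.31182 = 0.377299

0.3773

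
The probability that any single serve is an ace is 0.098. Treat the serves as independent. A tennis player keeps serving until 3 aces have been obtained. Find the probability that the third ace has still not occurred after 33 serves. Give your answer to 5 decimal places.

0.35972

Needing more than 33 serves ⇔ fewer than 3 successes in the first 33. With X ~ Binomial(33, 0.098), P(Y > 33) = P(X ≤ 2).
  k=0: C(33,0)·0.098^0·0.902^33 = 0.0332518
  k=1: C(33,1)·0.098^1·0.902^32 = 0.1192200
  k=2: C(33,2)·0.098^2·0.902^31 = 0.2072472
P(X ≤ 2) = 0.3597191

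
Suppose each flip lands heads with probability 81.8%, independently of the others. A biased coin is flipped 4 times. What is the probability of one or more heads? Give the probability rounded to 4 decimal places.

P(at least one) = 1 − P(none) = 1 − (1 − 0.818)^4
= 1 − 0.001097 = 0.998903

0.9989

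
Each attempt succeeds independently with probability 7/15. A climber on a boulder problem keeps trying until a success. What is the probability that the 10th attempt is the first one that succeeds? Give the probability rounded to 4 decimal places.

0.0016

Geometric (trials to first success), p = 0.466667.
P(Y = 10) = (1−p)^9 · p = 0.0034913 · 0.466667 = 0.001629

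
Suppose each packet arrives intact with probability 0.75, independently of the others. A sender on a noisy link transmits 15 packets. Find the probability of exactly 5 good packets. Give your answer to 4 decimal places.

X ~ Binomial(n=15, p=0.75).
P(X=5) = C(15,5) · p^5 · (1−p)^10
= 3003 · 0.2373 · 9.5367e-07 = 0.000680

0.0007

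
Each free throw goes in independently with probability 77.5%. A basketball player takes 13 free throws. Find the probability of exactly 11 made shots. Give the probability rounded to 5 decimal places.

X ~ Binomial(n=13, p=0.775).
P(X=11) = C(13,11) · p^11 · (1−p)^2
= 78 · 0.060579 · 0.050625 = 0.2392095

0.23921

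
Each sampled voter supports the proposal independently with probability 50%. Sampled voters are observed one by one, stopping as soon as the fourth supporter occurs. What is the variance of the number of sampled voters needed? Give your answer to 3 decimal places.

Y = total sampled voters until the fourth success; negative binomial with r=4, p=0.50.
Var(Y) = r(1−p)/p² = 4·0.50 / 0.50² = 8.00000

8.000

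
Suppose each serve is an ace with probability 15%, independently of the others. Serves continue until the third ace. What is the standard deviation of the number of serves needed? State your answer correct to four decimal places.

10.6458

Y = total serves until the third success; negative binomial with r=3, p=0.15.
SD(Y) = √[r(1−p)/p²] = √(113.333333) = 10.645813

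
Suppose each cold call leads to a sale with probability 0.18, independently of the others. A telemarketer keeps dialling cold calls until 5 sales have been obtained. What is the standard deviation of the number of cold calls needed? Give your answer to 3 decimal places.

11.249

Y = total cold calls until the fifth success; negative binomial with r=5, p=0.18.
SD(Y) = √[r(1−p)/p²] = √(126.54321) = 11.24914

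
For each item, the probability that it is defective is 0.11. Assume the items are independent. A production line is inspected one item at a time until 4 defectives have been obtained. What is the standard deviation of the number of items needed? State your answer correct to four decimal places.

Y = total items until the fourth success; negative binomial with r=4, p=0.11.
SD(Y) = √[r(1−p)/p²] = √(294.214876) = 17.152693

17.1527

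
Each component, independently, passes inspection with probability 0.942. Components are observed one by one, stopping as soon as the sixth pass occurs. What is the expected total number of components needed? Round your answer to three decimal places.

6.369

Y = total components until the sixth success; negative binomial with r=6, p=0.942.
E[Y] = r / p = 6 / 0.942 = 6.36943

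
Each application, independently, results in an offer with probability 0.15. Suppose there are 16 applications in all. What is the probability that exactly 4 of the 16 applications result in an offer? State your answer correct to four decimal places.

X ~ Binomial(n=16, p=0.15).
P(X=4) = C(16,4) · p^4 · (1−p)^12
= 1820 · 0.00050625 · 0.14224 = 0.131058

0.1311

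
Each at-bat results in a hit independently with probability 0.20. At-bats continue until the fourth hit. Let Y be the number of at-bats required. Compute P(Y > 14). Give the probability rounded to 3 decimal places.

Needing more than 14 at-bats ⇔ fewer than 4 successes in the first 14. With X ~ Binomial(14, 0.20), P(Y > 14) = P(X ≤ 3).
  k=0: C(14,0)·0.20^0·0.80^14 = 0.04398
  k=1: C(14,1)·0.20^1·0.80^13 = 0.15393
  k=2: C(14,2)·0.20^2·0.80^12 = 0.25014
  k=3: C(14,3)·0.20^3·0.80^11 = 0.25014
P(X ≤ 3) = 0.69819

0.698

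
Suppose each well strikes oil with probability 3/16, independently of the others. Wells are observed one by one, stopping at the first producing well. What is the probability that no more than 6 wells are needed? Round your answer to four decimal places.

0.7123

Y = number of wells to the first success; geometric, p = 0.1875.
P(Y ≤ 6) = 1 − (1−p)^6 = 1 − 0.287700 = 0.712300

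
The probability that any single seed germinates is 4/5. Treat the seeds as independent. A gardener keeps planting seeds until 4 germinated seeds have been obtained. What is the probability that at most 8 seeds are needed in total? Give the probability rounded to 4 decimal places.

Finishing within 8 seeds ⇔ at least 4 successes in the first 8. With X ~ Binomial(8, 0.80), P(Y ≤ 8) = 1 − P(X ≤ 3).
  k=0: C(8,0)·0.80^0·0.20^8 = 0.000003
  k=1: C(8,1)·0.80^1·0.20^7 = 0.000082
  k=2: C(8,2)·0.80^2·0.20^6 = 0.001147
  k=3: C(8,3)·0.80^3·0.20^5 = 0.009175
1 − 0.010406 = 0.989594

0.9896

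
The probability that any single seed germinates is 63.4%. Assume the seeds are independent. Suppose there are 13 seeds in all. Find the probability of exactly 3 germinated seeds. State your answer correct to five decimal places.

0.00314

X ~ Binomial(n=13, p=0.634).
P(X=3) = C(13,3) · p^3 · (1−p)^10
= 286 · 0.25484 · 4.3133e-05 = 0.0031437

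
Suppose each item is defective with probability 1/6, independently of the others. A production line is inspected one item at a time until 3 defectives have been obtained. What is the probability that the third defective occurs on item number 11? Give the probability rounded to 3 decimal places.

Y = trial on which the third success occurs; negative binomial, r=3, p=0.166667.
P(Y=11) = C(10,2) · p^3 · (1−p)^8
= 45 · 0.0046296 · 0.23257 = 0.04845

0.048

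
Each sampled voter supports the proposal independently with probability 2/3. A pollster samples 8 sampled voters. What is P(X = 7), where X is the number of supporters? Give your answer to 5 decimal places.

X ~ Binomial(n=8, p=0.666667).
P(X=7) = C(8,7) · p^7 · (1−p)^1
= 8 · 0.058528 · 0.33333 = 0.1560738

0.15607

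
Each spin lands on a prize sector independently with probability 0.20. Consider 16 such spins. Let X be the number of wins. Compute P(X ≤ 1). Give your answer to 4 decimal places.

0.1407

X ~ Binomial(16, 0.20); P(X ≤ 1) = Σ C(16,k) p^k (1−p)^(16−k) over k:
  k=0: C(16,0)·0.20^0·0.80^16 = 0.028147
  k=1: C(16,1)·0.20^1·0.80^15 = 0.112590
Total = 0.140737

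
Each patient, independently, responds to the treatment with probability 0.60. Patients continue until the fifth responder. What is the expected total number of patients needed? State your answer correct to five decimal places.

Y = total patients until the fifth success; negative binomial with r=5, p=0.60.
E[Y] = r / p = 5 / 0.60 = 8.3333333

8.33333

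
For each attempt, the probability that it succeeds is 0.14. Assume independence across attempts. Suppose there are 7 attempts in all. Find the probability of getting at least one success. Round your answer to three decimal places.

0.652

P(at least one) = 1 − P(none) = 1 − (1 − 0.14)^7
= 1 − 0.34793 = 0.65207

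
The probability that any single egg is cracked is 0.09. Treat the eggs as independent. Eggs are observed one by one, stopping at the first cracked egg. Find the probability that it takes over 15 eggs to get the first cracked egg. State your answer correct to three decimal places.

Y = number of eggs to the first success; geometric, p = 0.09.
P(Y > 15) = P(first 15 all fail) = (1−p)^15 = 0.24301

0.243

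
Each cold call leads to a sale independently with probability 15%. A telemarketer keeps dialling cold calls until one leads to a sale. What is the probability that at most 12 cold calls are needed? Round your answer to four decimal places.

Y = number of cold calls to the first success; geometric, p = 0.15.
P(Y ≤ 12) = 1 − (1−p)^12 = 1 − 0.142242 = 0.857758

0.8578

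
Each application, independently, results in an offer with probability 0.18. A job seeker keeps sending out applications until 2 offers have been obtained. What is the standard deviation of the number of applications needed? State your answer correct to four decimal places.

Y = total applications until the second success; negative binomial with r=2, p=0.18.
SD(Y) = √[r(1−p)/p²] = √(50.617284) = 7.114582

7.1146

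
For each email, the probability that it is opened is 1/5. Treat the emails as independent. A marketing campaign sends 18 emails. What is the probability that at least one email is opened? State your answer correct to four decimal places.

P(at least one) = 1 − P(none) = 1 − (1 − 0.20)^18
= 1 − 0.018014 = 0.981986

0.9820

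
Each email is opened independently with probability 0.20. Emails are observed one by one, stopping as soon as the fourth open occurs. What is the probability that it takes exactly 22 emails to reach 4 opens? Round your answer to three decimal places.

0.038

Y = trial on which the fourth success occurs; negative binomial, r=4, p=0.20.
P(Y=22) = C(21,3) · p^4 · (1−p)^18
= 1330 · 0.0016 · 0.018014 = 0.03833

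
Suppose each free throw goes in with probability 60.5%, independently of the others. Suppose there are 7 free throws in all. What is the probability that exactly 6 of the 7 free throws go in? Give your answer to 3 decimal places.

0.136

X ~ Binomial(n=7, p=0.605).
P(X=6) = C(7,6) · p^6 · (1−p)^1
= 7 · 0.049038 · 0.395 = 0.13559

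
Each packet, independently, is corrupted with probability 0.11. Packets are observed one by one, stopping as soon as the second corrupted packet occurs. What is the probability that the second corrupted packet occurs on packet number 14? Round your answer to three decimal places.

Y = trial on which the second success occurs; negative binomial, r=2, p=0.11.
P(Y=14) = C(13,1) · p^2 · (1−p)^12
= 13 · 0.0121 · 0.24699 = 0.03885

0.039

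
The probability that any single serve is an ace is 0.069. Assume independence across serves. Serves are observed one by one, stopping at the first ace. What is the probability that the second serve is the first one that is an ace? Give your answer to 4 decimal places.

0.0642

Geometric (trials to first success), p = 0.069.
P(Y = 2) = (1−p)^1 · p = 0.931 · 0.069 = 0.064239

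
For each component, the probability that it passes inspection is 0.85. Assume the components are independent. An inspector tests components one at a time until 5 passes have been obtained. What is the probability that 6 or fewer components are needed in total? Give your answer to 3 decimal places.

Finishing within 6 components ⇔ at least 5 successes in the first 6. With X ~ Binomial(6, 0.85), P(Y ≤ 6) = 1 − P(X ≤ 4).
  k=0: C(6,0)·0.85^0·0.15^6 = 0.00001
  k=1: C(6,1)·0.85^1·0.15^5 = 0.00039
  k=2: C(6,2)·0.85^2·0.15^4 = 0.00549
  k=3: C(6,3)·0.85^3·0.15^3 = 0.04145
  k=4: C(6,4)·0.85^4·0.15^2 = 0.17618
1 − 0.22352 = 0.77648

0.776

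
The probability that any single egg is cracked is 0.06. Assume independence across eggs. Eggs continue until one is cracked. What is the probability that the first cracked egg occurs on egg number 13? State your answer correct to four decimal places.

0.0286

Geometric (trials to first success), p = 0.06.
P(Y = 13) = (1−p)^12 · p = 0.47592 · 0.06 = 0.028555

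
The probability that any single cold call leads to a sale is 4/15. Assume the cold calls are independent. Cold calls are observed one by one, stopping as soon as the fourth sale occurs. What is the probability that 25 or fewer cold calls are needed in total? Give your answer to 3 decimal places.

0.931

Finishing within 25 cold calls ⇔ at least 4 successes in the first 25. With X ~ Binomial(25, 0.266667), P(Y ≤ 25) = 1 − P(X ≤ 3).
  k=0: C(25,0)·0.266667^0·0.733333^25 = 0.00043
  k=1: C(25,1)·0.266667^1·0.733333^24 = 0.00390
  k=2: C(25,2)·0.266667^2·0.733333^23 = 0.01702
  k=3: C(25,3)·0.266667^3·0.733333^22 = 0.04745
1 − 0.06880 = 0.93120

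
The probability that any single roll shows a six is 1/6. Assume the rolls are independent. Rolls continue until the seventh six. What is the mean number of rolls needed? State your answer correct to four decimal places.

42.0000

Y = total rolls until the seventh success; negative binomial with r=7, p=0.166667.
E[Y] = r / p = 7 / 0.166667 = 42.000000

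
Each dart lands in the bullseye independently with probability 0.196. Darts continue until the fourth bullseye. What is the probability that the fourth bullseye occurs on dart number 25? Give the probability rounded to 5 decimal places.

Y = trial on which the fourth success occurs; negative binomial, r=4, p=0.196.
P(Y=25) = C(24,3) · p^4 · (1−p)^21
= 2024 · 0.0014758 · 0.010242 = 0.0305923

0.03059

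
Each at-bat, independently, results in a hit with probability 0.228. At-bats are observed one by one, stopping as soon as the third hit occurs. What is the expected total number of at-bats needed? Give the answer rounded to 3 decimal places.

Y = total at-bats until the third success; negative binomial with r=3, p=0.228.
E[Y] = r / p = 3 / 0.228 = 13.15789

13.158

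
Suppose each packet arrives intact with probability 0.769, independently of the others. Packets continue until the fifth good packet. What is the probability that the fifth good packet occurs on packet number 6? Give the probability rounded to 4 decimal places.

0.3106

Y = trial on which the fifth success occurs; negative binomial, r=5, p=0.769.
P(Y=6) = C(5,4) · p^5 · (1−p)^1
= 5 · 0.26893 · 0.231 = 0.310609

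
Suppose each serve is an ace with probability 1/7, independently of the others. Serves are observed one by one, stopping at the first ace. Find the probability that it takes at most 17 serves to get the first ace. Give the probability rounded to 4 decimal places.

Y = number of serves to the first success; geometric, p = 0.142857.
P(Y ≤ 17) = 1 − (1−p)^17 = 1 − 0.072762 = 0.927238

0.9272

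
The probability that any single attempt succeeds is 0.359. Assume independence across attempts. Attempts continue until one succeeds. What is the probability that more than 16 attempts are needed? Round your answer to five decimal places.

Y = number of attempts to the first success; geometric, p = 0.359.
P(Y > 16) = P(first 16 all fail) = (1−p)^16 = 0.0008123

0.00081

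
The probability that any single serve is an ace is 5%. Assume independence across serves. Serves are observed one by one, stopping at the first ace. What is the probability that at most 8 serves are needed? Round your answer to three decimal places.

0.337

Y = number of serves to the first success; geometric, p = 0.05.
P(Y ≤ 8) = 1 − (1−p)^8 = 1 − 0.66342 = 0.33658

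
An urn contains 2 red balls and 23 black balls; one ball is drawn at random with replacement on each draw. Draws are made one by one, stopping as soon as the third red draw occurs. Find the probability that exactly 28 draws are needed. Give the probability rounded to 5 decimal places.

0.02235

Y = trial on which the third success occurs; negative binomial, r=3, p=0.08.
P(Y=28) = C(27,2) · p^3 · (1−p)^25
= 351 · 0.000512 · 0.12436 = 0.0223498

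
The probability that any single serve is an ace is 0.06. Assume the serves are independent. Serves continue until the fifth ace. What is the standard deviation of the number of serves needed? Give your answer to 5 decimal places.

36.13247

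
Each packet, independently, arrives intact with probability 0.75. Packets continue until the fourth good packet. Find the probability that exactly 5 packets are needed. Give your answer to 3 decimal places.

Y = trial on which the fourth success occurs; negative binomial, r=4, p=0.75.
P(Y=5) = C(4,3) · p^4 · (1−p)^1
= 4 · 0.31641 · 0.25 = 0.31641

0.316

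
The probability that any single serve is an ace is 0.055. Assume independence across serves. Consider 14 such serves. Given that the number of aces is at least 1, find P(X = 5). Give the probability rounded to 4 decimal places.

0.0011

X ~ Binomial(14, 0.055). Want P(X=5 | X≥1) = P(X=5) / P(X≥1).
P(X=5) = C(14,5)·0.055^5·0.945^9 = 0.000606
P(X≥1) = 1 − 0.452945 = 0.547055
Ratio = 0.000606 / 0.547055 = 0.001107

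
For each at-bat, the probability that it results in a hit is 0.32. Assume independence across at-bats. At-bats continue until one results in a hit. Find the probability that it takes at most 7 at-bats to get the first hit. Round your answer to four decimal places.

0.9328

Y = number of at-bats to the first success; geometric, p = 0.32.
P(Y ≤ 7) = 1 − (1−p)^7 = 1 − 0.067230 = 0.932770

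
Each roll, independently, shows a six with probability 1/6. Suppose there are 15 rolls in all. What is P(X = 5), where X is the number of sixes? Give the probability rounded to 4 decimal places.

0.0624

X ~ Binomial(n=15, p=0.166667).
P(X=5) = C(15,5) · p^5 · (1−p)^10
= 3003 · 0.0001286 · 0.16151 = 0.062372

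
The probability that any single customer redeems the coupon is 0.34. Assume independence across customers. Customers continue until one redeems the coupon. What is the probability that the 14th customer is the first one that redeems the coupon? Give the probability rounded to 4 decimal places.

0.0015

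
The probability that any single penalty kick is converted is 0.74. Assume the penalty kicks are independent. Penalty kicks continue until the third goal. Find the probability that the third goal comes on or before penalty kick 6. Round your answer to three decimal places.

0.957

Finishing within 6 penalty kicks ⇔ at least 3 successes in the first 6. With X ~ Binomial(6, 0.74), P(Y ≤ 6) = 1 − P(X ≤ 2).
  k=0: C(6,0)·0.74^0·0.26^6 = 0.00031
  k=1: C(6,1)·0.74^1·0.26^5 = 0.00528
  k=2: C(6,2)·0.74^2·0.26^4 = 0.03754
1 − 0.04312 = 0.95688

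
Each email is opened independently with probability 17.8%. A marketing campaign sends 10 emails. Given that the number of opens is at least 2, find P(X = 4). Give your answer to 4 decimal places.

0.1173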